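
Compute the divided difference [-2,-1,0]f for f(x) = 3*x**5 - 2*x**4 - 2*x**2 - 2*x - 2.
-61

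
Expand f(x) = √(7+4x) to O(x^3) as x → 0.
sqrt(7) + 2*sqrt(7)*x/7 - 2*sqrt(7)*x**2/49 + O(x**3)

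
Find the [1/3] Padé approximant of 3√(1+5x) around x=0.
(105*x/8 + 3)/(125*x**3/64 - 25*x**2/16 + 15*x/8 + 1)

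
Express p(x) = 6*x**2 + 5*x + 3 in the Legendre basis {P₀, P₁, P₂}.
(5)P₀ + (5)P₁ + (4)P₂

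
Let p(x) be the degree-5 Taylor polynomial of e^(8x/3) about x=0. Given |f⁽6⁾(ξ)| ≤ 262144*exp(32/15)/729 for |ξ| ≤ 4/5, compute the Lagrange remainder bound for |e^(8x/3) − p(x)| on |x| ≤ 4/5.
67108864*exp(32/15)/512578125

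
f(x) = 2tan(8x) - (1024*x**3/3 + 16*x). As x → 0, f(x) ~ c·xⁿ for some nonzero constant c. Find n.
5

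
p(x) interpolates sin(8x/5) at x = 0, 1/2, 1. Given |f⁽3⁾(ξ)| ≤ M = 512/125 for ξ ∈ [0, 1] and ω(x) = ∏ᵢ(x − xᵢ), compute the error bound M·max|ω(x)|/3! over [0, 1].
64*sqrt(3)/3375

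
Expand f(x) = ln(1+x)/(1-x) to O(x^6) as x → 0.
x + x**2/2 + 5*x**3/6 + 7*x**4/12 + 47*x**5/60 + O(x**6)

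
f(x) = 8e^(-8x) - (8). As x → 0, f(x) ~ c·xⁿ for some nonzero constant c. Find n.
1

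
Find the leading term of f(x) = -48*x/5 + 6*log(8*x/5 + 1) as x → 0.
-192*x**2/25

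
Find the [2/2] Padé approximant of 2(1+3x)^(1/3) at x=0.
(14*x**2/3 + 7*x + 2)/(5*x**2/6 + 5*x/2 + 1)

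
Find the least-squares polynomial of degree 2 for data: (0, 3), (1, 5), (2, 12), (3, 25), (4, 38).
13/5 + x + (2)x²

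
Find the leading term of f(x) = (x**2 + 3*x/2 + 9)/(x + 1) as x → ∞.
x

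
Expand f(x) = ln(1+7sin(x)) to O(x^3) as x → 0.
7*x - 49*x**2/2 + O(x**3)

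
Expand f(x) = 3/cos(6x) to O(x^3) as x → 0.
3 + 54*x**2 + O(x**3)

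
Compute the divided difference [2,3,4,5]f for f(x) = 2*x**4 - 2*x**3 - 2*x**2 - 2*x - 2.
26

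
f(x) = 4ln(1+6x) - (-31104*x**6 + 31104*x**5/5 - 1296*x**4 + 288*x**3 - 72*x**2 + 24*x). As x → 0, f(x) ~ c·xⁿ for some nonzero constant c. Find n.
7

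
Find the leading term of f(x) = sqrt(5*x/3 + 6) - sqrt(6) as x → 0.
5*sqrt(6)*x/36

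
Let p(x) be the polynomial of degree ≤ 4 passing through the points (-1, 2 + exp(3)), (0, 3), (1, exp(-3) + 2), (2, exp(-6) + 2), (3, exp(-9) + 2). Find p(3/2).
(-5 + 60*exp(3) + 90*exp(6) + (3*exp(3) + 236)*exp(9))*exp(-9)/128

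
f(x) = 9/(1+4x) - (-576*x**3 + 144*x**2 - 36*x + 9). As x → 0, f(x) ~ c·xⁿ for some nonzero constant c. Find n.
4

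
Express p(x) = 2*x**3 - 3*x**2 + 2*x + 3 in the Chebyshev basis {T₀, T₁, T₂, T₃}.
(3/2)T₀ + (7/2)T₁ + (-3/2)T₂ + (1/2)T₃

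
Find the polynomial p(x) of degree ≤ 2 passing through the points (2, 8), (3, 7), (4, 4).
-x**2 + 4*x + 4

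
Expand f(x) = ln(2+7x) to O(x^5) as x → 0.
log(2) + 7*x/2 - 49*x**2/8 + 343*x**3/24 - 2401*x**4/64 + O(x**5)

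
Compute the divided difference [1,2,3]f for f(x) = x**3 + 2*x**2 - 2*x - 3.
8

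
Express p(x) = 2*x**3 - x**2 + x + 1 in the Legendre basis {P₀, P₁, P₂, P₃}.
(2/3)P₀ + (11/5)P₁ + (-2/3)P₂ + (4/5)P₃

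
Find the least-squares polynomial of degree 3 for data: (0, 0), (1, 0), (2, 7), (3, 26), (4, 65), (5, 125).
13/126 + (-1753/756)x + (281/252)x² + (47/54)x³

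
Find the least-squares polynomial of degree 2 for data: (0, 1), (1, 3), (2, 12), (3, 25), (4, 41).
4/7 + (37/35)x + (16/7)x²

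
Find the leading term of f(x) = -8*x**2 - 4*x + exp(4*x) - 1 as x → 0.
32*x**3/3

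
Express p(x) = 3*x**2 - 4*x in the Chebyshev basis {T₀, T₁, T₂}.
(3/2)T₀ + (-4)T₁ + (3/2)T₂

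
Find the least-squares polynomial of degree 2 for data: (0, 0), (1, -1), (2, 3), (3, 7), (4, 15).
-8/35 + (-47/35)x + (9/7)x²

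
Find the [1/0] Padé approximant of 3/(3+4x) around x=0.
1 - 4*x/3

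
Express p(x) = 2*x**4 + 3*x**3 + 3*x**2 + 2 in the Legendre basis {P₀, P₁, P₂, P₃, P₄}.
(17/5)P₀ + (9/5)P₁ + (22/7)P₂ + (6/5)P₃ + (16/35)P₄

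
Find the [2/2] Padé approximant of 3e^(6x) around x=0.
(9*x**2 + 9*x + 3)/(3*x**2 - 3*x + 1)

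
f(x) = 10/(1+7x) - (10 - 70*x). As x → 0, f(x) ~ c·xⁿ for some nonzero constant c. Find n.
2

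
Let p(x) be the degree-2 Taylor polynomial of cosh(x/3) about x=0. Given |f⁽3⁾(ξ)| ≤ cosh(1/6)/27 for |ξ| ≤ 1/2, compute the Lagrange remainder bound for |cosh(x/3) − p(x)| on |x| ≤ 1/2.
cosh(1/6)/1296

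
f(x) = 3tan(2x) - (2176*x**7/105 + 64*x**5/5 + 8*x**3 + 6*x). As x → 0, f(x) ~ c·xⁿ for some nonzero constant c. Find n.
9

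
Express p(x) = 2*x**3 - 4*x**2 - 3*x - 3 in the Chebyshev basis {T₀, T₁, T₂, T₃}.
(-5)T₀ + (-3/2)T₁ + (-2)T₂ + (1/2)T₃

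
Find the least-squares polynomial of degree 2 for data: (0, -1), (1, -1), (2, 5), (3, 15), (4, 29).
-43/35 + (-54/35)x + (16/7)x²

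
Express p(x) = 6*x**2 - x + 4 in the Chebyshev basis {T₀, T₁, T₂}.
(7)T₀ - T₁ + (3)T₂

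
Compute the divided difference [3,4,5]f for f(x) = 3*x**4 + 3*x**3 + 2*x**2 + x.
329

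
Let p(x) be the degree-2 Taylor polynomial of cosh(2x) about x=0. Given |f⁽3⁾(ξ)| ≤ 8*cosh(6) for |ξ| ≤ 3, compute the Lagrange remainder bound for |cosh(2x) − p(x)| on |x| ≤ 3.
36*cosh(6)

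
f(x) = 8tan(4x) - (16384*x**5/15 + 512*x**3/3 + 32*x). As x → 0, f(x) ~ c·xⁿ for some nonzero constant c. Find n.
7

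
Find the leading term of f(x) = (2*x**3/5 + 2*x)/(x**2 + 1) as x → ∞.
2*x/5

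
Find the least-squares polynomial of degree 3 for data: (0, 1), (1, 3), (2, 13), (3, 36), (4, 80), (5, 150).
41/42 + (127/252)x + (7/12)x² + (19/18)x³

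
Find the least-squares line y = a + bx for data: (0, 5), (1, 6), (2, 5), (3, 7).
a = 5, b = 1/2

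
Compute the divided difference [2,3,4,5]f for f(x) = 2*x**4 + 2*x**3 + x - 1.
30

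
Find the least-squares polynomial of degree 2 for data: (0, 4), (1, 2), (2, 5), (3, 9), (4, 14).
124/35 + (-111/70)x + (15/14)x²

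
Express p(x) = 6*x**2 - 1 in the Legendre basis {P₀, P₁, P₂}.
P₀ + (4)P₂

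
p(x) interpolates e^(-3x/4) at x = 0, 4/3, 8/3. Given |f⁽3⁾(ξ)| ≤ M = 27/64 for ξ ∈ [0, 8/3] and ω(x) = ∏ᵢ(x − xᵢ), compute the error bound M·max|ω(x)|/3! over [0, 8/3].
sqrt(3)/27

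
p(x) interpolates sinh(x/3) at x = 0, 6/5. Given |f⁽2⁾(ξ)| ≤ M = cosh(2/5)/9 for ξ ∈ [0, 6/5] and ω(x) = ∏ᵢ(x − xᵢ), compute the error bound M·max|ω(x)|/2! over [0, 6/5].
cosh(2/5)/50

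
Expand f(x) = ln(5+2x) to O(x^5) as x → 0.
log(5) + 2*x/5 - 2*x**2/25 + 8*x**3/375 - 4*x**4/625 + O(x**5)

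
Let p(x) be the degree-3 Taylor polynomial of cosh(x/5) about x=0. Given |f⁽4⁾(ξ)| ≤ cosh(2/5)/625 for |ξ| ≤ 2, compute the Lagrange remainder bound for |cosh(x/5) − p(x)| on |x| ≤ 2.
2*cosh(2/5)/1875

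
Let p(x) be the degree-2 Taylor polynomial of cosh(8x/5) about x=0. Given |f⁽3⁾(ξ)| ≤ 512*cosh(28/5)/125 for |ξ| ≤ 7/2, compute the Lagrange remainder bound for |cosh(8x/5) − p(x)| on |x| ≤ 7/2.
10976*cosh(28/5)/375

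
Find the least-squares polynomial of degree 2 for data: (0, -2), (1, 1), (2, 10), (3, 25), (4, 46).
-2 + (3)x²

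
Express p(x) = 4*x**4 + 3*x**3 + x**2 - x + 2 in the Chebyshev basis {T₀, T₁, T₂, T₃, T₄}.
(4)T₀ + (5/4)T₁ + (5/2)T₂ + (3/4)T₃ + (1/2)T₄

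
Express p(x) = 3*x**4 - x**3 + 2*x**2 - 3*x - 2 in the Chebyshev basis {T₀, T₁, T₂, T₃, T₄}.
(1/8)T₀ + (-15/4)T₁ + (5/2)T₂ + (-1/4)T₃ + (3/8)T₄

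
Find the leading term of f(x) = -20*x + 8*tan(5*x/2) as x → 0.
125*x**3/3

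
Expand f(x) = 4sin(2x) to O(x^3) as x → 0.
8*x + O(x**3)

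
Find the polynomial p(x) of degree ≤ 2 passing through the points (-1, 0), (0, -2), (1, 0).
2*x**2 - 2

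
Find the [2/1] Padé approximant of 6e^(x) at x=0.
(x**2 + 4*x + 6)/(1 - x/3)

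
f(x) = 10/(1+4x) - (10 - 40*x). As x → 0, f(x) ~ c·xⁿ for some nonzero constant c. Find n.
2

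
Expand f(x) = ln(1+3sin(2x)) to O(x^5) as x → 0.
6*x - 18*x**2 + 68*x**3 - 300*x**4 + O(x**5)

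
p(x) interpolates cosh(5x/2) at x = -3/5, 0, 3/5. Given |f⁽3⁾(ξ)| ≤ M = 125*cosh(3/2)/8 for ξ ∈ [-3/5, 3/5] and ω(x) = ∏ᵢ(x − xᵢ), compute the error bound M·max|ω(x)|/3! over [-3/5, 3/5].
sqrt(3)*cosh(3/2)/8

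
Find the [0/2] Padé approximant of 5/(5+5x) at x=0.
1/(x + 1)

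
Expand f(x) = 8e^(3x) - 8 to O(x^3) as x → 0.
24*x + 36*x**2 + O(x**3)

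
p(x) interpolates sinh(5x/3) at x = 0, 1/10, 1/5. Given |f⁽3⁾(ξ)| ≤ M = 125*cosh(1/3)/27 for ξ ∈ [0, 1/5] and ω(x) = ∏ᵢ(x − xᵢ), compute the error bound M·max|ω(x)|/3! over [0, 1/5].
sqrt(3)*cosh(1/3)/5832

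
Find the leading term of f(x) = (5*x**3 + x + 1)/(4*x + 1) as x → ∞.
5*x**2/4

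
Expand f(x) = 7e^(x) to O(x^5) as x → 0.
7 + 7*x + 7*x**2/2 + 7*x**3/6 + 7*x**4/24 + O(x**5)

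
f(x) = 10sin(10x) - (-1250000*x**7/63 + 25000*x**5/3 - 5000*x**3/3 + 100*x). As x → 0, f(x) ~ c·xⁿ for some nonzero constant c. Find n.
9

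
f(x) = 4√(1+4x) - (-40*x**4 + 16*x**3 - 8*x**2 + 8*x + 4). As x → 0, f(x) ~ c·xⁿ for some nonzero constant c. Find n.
5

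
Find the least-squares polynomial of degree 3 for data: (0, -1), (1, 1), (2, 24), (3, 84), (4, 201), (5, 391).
-65/63 + (-775/378)x + (23/18)x² + (80/27)x³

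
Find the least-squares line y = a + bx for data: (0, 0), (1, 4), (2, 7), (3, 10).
a = 3/10, b = 33/10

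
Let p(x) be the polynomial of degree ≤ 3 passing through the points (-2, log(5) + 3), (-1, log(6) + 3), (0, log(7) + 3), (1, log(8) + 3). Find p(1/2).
log(2**(5/8)*3**(11/16)*5**(1/16)*7**(15/16)/3) + 3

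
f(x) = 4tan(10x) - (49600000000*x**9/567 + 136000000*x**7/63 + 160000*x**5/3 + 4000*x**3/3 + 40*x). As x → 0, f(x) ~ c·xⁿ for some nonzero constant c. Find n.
11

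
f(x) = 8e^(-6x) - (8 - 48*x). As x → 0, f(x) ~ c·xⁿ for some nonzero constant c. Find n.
2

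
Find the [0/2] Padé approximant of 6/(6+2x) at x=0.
1/(x/3 + 1)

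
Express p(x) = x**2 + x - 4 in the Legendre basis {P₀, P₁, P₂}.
(-11/3)P₀ + P₁ + (2/3)P₂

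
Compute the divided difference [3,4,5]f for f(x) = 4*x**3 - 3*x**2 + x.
45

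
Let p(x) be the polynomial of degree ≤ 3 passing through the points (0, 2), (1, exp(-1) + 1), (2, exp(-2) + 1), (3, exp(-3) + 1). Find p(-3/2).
(-189*exp(2) - 35 + 135*e + 121*exp(3))*exp(-3)/16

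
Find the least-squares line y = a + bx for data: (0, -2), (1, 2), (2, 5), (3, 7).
a = -3/2, b = 3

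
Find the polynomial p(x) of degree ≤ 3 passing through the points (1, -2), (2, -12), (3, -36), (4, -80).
-x**3 - x**2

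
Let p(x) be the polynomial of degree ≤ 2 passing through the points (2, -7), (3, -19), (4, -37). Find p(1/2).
-1/4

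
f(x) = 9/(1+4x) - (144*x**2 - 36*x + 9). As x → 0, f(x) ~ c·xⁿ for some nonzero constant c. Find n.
3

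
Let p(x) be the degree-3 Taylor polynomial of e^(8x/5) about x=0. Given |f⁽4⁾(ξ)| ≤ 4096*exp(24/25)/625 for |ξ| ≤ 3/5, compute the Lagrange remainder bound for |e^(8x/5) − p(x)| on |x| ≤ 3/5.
13824*exp(24/25)/390625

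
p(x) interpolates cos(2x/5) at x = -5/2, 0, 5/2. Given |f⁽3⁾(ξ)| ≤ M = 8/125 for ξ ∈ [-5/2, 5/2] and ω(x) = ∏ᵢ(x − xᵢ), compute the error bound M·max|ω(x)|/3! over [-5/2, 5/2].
sqrt(3)/27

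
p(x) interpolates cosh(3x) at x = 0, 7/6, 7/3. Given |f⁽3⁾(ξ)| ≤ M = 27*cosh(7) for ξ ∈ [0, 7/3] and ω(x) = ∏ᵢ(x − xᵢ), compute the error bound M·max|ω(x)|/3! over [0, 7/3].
343*sqrt(3)*cosh(7)/216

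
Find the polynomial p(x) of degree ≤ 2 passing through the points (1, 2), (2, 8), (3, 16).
x**2 + 3*x - 2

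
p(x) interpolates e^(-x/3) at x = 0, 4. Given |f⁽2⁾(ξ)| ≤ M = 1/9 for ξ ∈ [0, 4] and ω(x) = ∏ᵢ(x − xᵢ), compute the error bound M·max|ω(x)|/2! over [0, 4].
2/9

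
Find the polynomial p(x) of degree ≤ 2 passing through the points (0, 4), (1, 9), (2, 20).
3*x**2 + 2*x + 4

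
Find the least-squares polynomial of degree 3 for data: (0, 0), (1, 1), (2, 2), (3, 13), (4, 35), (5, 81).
-1/42 + (709/252)x + (-127/42)x² + (41/36)x³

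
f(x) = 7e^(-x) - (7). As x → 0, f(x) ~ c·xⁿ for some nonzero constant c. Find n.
1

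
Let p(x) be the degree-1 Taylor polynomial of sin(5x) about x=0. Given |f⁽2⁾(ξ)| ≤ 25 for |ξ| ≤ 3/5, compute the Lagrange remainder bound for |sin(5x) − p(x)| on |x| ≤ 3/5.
9/2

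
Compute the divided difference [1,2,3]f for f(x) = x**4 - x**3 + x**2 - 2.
20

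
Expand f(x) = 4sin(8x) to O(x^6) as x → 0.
32*x - 1024*x**3/3 + 16384*x**5/15 + O(x**6)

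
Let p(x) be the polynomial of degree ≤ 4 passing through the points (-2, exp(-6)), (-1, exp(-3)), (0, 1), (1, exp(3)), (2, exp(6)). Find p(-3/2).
((-5*exp(6) - 70 + 28*exp(3))*exp(6) + 35 + 140*exp(3))*exp(-6)/128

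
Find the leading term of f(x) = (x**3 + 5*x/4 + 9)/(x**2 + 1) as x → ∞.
x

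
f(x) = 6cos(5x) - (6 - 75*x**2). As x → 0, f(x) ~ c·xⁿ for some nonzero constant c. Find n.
4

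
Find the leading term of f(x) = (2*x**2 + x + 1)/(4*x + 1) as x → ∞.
x/2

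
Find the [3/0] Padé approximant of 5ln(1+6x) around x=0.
30*x*(12*x**2 - 3*x + 1)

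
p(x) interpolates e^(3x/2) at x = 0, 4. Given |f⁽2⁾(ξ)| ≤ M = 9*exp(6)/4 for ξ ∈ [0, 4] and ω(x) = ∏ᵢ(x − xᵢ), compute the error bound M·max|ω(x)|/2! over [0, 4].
9*exp(6)/2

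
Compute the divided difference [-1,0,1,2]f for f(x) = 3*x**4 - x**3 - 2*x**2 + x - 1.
5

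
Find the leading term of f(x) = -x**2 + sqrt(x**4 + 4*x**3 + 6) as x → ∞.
2*x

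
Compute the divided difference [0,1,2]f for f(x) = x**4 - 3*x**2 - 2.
4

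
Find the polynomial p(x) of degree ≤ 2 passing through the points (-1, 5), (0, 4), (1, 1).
-x**2 - 2*x + 4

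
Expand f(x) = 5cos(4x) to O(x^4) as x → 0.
5 - 40*x**2 + O(x**4)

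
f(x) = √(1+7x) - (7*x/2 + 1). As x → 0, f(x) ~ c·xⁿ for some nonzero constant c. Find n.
2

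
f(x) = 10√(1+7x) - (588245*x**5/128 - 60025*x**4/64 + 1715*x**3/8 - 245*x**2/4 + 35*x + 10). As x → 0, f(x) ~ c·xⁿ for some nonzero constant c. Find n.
6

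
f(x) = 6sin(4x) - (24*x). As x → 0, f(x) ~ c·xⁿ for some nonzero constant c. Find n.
3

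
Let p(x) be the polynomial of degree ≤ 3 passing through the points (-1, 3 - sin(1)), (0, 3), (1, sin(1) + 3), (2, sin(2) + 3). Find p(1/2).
-sin(2)/16 + 5*sin(1)/8 + 3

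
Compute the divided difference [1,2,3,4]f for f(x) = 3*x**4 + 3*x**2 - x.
30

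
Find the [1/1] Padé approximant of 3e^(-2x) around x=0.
(3 - 3*x)/(x + 1)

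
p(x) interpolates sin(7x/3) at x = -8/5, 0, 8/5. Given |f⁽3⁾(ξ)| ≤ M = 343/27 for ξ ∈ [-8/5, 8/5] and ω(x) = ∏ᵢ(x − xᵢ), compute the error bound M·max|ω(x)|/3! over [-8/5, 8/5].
175616*sqrt(3)/91125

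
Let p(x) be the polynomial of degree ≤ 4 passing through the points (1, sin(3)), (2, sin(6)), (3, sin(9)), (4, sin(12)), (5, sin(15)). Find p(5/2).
15*sin(6)/32 - 5*sin(3)/128 + 3*sin(15)/128 - 5*sin(12)/32 + 45*sin(9)/64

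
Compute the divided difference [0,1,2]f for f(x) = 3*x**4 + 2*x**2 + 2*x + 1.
23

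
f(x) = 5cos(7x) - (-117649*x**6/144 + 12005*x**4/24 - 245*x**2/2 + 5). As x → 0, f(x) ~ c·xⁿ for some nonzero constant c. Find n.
8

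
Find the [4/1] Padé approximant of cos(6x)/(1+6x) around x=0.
(54*x**4 - 18*x**2 + 1)/(6*x + 1)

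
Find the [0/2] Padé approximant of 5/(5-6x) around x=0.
1/(1 - 6*x/5)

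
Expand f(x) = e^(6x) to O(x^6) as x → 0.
1 + 6*x + 18*x**2 + 36*x**3 + 54*x**4 + 324*x**5/5 + O(x**6)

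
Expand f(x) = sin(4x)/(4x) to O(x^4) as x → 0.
1 - 8*x**2/3 + O(x**4)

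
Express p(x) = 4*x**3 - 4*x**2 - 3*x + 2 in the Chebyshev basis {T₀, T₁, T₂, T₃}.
(-2)T₂ + T₃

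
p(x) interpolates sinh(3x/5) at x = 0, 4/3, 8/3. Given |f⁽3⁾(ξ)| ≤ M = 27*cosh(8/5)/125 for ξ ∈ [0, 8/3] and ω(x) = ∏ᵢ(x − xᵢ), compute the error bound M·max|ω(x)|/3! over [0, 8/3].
64*sqrt(3)*cosh(8/5)/3375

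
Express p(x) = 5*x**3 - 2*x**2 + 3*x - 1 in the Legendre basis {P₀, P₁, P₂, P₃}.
(-5/3)P₀ + (6)P₁ + (-4/3)P₂ + (2)P₃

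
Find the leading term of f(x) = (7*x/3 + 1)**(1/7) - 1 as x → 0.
x/3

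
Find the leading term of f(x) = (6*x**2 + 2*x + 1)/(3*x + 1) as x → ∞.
2*x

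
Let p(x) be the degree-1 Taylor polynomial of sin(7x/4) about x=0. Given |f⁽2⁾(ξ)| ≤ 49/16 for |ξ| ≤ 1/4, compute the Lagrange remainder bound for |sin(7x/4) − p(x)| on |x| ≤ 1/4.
49/512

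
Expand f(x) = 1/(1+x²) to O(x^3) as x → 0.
1 - x**2 + O(x**3)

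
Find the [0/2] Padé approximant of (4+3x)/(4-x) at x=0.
1/(3*x**2/4 - x + 1)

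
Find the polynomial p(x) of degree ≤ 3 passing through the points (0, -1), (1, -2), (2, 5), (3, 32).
2*x**3 - 2*x**2 - x - 1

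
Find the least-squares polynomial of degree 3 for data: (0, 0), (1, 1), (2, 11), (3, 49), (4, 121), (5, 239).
41/126 + (-2351/756)x + (7/9)x² + (203/108)x³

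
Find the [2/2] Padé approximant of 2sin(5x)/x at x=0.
(10 - 175*x**2/6)/(5*x**2/4 + 1)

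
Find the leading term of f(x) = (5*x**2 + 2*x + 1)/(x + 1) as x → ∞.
5*x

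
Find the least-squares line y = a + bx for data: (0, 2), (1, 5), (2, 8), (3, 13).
a = 8/5, b = 18/5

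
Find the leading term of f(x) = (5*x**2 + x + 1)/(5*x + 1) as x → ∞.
x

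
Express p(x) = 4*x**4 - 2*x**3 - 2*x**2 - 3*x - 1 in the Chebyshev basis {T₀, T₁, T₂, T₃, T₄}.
(-1/2)T₀ + (-9/2)T₁ + T₂ + (-1/2)T₃ + (1/2)T₄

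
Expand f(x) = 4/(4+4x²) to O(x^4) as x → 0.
1 - x**2 + O(x**4)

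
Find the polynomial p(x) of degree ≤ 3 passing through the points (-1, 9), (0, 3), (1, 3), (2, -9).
-3*x**3 + 3*x**2 + 3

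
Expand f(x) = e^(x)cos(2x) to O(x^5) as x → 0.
1 + x - 3*x**2/2 - 11*x**3/6 - 7*x**4/24 + O(x**5)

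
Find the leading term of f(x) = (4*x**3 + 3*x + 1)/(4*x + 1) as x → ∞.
x**2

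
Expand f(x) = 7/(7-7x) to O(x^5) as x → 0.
1 + x + x**2 + x**3 + x**4 + O(x**5)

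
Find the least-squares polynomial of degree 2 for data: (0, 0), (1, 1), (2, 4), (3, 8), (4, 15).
2/35 + (-1/70)x + (13/14)x²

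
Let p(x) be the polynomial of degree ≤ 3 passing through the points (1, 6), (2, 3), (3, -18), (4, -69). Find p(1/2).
9/2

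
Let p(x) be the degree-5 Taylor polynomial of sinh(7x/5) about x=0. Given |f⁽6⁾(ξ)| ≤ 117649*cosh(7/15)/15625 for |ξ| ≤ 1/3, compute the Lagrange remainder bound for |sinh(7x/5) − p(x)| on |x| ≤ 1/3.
117649*cosh(7/15)/8201250000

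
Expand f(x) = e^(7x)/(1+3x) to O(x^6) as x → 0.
1 + 4*x + 25*x**2/2 + 59*x**3/3 + 985*x**4/24 + 254*x**5/15 + O(x**6)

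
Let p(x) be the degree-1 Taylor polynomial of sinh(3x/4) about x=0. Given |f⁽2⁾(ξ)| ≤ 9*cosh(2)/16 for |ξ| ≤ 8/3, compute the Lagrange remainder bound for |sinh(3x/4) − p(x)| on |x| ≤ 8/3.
2*cosh(2)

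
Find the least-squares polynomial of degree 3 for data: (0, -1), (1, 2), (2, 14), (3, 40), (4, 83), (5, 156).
-26/21 + (142/63)x + (23/42)x² + (19/18)x³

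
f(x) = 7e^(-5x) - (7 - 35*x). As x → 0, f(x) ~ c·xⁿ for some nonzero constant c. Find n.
2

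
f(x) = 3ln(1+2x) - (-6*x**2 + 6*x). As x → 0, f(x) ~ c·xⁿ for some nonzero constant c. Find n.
3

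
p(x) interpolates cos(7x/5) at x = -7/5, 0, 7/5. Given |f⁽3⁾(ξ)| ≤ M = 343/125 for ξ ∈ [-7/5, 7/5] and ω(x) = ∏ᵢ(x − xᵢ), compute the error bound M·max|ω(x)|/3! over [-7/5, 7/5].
117649*sqrt(3)/421875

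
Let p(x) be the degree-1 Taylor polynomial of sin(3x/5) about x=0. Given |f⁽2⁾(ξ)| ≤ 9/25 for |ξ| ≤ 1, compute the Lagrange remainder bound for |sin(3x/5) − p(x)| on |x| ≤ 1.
9/50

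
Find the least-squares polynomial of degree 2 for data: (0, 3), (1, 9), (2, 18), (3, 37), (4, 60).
23/7 + (57/35)x + (22/7)x²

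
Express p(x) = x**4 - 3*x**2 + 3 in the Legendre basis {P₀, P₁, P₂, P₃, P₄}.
(11/5)P₀ + (-10/7)P₂ + (8/35)P₄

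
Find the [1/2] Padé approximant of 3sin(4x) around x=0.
12*x/(8*x**2/3 + 1)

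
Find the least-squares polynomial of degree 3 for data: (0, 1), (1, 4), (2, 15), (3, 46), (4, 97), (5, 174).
9/7 + (-7/3)x + (45/14)x² + (5/6)x³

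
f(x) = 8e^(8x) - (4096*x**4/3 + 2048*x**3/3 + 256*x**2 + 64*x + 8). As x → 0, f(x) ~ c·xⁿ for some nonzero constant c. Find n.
5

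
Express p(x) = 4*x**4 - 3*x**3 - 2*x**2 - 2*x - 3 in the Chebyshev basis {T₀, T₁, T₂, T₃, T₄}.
(-5/2)T₀ + (-17/4)T₁ + T₂ + (-3/4)T₃ + (1/2)T₄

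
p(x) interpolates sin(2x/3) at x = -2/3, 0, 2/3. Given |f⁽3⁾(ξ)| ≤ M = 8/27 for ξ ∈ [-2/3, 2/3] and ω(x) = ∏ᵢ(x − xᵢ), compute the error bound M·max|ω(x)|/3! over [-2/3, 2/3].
64*sqrt(3)/19683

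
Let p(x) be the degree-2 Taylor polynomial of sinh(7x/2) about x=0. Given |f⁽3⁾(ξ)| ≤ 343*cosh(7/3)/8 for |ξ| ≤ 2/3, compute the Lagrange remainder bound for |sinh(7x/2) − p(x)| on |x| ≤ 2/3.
343*cosh(7/3)/162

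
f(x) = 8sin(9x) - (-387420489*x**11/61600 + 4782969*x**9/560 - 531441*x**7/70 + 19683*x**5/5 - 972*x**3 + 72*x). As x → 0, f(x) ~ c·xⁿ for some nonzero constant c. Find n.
13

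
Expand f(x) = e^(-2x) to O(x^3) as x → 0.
1 - 2*x + 2*x**2 + O(x**3)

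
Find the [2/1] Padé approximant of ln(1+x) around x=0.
x*(x + 6)/(6*(2*x/3 + 1))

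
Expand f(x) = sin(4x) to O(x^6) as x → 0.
4*x - 32*x**3/3 + 128*x**5/15 + O(x**6)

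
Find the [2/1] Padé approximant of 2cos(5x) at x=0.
2 - 25*x**2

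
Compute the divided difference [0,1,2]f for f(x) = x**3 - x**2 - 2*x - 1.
2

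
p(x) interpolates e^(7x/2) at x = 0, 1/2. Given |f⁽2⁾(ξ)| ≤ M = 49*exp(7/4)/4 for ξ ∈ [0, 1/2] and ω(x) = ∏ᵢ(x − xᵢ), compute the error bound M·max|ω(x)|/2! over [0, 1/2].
49*exp(7/4)/128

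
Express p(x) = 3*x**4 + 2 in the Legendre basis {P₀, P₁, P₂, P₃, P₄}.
(13/5)P₀ + (12/7)P₂ + (24/35)P₄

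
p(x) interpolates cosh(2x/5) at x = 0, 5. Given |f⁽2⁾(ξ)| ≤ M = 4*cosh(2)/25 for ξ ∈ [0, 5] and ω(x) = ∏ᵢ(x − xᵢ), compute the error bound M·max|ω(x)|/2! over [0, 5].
cosh(2)/2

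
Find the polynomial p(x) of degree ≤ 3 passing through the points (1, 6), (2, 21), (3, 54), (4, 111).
x**3 + 3*x**2 - x + 3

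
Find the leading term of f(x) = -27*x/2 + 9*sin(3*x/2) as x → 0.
-81*x**3/16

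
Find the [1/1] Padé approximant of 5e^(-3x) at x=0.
(5 - 15*x/2)/(3*x/2 + 1)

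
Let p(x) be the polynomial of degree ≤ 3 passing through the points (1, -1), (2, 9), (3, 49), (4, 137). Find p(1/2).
-3/8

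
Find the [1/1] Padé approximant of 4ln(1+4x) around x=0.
16*x/(2*x + 1)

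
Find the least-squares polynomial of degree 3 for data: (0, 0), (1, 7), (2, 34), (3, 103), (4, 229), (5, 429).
3/14 + (61/84)x + (17/7)x² + (35/12)x³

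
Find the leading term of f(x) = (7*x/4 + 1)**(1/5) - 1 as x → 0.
7*x/20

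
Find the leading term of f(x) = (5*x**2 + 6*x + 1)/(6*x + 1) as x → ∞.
5*x/6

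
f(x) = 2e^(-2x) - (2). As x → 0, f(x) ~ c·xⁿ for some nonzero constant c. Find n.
1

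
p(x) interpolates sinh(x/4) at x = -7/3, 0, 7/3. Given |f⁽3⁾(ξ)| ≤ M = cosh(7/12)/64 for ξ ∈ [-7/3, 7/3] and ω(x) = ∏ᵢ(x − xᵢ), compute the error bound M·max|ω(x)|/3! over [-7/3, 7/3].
343*sqrt(3)*cosh(7/12)/46656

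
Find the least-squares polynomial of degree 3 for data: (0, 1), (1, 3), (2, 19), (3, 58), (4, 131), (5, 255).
46/63 + (65/54)x + (-11/63)x² + (109/54)x³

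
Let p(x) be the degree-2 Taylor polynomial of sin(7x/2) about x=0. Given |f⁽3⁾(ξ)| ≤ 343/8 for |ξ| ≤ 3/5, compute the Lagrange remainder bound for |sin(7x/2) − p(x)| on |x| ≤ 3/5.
3087/2000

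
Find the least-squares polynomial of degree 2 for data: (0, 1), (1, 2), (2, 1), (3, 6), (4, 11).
7/5 + (-8/5)x + x²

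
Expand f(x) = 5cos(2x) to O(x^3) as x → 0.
5 - 10*x**2 + O(x**3)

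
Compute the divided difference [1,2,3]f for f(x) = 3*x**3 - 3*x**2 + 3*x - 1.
15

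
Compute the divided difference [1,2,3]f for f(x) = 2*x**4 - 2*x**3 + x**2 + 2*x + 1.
39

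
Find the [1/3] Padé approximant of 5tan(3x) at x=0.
15*x/(1 - 3*x**2)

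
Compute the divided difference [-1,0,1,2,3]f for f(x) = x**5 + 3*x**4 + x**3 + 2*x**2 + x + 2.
8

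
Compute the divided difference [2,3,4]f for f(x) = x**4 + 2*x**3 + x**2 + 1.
74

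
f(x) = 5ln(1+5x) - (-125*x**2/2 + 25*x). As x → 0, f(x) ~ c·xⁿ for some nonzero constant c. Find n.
3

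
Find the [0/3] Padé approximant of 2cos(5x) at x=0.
2/(25*x**2/2 + 1)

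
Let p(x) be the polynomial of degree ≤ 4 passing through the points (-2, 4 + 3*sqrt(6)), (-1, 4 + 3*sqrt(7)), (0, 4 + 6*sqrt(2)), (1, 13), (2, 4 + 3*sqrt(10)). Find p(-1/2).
-15*sqrt(6)/128 + 9*sqrt(10)/128 + 83/32 + 45*sqrt(7)/32 + 135*sqrt(2)/32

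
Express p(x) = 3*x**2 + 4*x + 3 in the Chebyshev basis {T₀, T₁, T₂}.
(9/2)T₀ + (4)T₁ + (3/2)T₂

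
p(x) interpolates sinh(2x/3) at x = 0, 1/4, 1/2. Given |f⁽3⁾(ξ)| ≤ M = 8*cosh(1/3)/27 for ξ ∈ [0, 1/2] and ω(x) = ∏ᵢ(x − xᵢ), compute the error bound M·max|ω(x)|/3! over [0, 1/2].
sqrt(3)*cosh(1/3)/5832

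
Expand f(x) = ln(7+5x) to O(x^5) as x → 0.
log(7) + 5*x/7 - 25*x**2/98 + 125*x**3/1029 - 625*x**4/9604 + O(x**5)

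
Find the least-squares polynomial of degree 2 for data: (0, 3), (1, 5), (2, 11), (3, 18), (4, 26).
93/35 + (153/70)x + (13/14)x²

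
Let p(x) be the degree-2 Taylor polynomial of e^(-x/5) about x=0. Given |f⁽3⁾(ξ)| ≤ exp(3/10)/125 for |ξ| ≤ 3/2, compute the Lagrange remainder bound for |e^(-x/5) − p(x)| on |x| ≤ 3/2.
9*exp(3/10)/2000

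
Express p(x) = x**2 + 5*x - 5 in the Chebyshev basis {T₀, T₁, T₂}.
(-9/2)T₀ + (5)T₁ + (1/2)T₂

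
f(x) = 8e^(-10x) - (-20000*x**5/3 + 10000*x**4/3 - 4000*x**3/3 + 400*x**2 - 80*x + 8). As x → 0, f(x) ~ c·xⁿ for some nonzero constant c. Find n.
6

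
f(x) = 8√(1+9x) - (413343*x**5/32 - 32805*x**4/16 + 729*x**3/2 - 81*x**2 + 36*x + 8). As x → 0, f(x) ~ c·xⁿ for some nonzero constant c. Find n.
6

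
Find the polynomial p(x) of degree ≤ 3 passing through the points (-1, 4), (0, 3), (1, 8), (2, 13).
-x**3 + 3*x**2 + 3*x + 3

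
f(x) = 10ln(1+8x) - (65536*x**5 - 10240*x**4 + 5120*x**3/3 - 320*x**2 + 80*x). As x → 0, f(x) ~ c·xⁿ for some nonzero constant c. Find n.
6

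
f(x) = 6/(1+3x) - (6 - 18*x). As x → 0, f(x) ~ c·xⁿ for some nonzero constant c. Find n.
2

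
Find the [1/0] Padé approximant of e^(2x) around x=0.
2*x + 1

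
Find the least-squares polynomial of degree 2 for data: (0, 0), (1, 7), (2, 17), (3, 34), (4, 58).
16/35 + (181/70)x + (41/14)x²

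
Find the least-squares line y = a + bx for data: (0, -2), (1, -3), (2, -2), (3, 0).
a = -14/5, b = 7/10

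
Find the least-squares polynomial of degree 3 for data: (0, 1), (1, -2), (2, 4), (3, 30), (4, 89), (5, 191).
64/63 + (-1363/378)x + (-341/252)x² + (209/108)x³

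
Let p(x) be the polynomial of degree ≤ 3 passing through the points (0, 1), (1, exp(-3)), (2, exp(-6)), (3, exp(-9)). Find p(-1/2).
(-35*exp(6) - 5 + 21*exp(3) + 35*exp(9))*exp(-9)/16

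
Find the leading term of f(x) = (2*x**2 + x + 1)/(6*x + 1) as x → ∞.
x/3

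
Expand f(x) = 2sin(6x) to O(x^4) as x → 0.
12*x - 72*x**3 + O(x**4)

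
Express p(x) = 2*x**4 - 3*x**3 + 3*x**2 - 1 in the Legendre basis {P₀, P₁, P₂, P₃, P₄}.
(2/5)P₀ + (-9/5)P₁ + (22/7)P₂ + (-6/5)P₃ + (16/35)P₄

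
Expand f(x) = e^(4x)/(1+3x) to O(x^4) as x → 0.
1 + x + 5*x**2 - 13*x**3/3 + O(x**4)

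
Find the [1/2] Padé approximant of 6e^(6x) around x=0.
(12*x + 6)/(6*x**2 - 4*x + 1)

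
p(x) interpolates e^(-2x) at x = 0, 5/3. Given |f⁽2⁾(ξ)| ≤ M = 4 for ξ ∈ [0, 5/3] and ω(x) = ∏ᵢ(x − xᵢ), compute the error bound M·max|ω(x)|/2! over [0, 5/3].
25/18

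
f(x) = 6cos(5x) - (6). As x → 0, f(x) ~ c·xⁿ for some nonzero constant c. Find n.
2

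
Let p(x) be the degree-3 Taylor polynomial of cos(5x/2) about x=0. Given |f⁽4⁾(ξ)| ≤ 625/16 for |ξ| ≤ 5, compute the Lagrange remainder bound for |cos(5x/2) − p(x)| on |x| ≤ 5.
390625/384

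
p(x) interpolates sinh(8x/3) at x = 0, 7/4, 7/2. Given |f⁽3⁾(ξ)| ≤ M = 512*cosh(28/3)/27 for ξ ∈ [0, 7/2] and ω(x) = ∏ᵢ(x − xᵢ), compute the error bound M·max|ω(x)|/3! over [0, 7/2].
2744*sqrt(3)*cosh(28/3)/729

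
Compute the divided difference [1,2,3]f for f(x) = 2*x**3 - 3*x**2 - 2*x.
9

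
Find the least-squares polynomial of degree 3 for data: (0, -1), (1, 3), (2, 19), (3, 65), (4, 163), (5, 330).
-1 + (67/14)x + (-111/28)x² + (13/4)x³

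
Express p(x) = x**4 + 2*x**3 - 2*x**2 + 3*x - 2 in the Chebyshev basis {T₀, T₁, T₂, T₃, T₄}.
(-21/8)T₀ + (9/2)T₁ + (-1/2)T₂ + (1/2)T₃ + (1/8)T₄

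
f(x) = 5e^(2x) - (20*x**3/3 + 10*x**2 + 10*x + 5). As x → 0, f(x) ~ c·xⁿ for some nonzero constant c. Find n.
4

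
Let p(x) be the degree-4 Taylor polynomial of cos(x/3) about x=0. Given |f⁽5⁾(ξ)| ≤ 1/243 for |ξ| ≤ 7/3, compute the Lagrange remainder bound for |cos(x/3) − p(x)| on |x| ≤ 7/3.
16807/7085880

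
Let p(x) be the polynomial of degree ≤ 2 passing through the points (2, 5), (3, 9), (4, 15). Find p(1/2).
11/4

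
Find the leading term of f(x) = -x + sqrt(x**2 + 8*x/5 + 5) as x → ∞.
4/5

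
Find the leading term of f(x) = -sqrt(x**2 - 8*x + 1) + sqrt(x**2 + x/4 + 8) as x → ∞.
33/8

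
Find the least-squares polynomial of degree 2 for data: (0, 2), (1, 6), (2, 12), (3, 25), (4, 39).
72/35 + (111/70)x + (27/14)x²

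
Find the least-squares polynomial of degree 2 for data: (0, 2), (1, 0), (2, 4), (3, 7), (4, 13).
54/35 + (-97/70)x + (15/14)x²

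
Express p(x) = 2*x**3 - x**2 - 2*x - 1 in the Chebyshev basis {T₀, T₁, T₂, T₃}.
(-3/2)T₀ + (-1/2)T₁ + (-1/2)T₂ + (1/2)T₃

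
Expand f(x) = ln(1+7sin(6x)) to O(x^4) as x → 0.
42*x - 882*x**2 + 24444*x**3 + O(x**4)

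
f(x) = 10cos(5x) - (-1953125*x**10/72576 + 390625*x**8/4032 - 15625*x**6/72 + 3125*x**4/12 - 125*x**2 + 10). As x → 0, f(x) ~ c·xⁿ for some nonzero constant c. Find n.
12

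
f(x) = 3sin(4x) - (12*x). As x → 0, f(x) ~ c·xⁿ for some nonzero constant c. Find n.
3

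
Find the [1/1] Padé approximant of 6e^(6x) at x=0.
(18*x + 6)/(1 - 3*x)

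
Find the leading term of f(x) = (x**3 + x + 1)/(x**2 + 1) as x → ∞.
x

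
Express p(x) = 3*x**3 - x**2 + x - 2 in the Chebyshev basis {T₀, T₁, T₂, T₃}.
(-5/2)T₀ + (13/4)T₁ + (-1/2)T₂ + (3/4)T₃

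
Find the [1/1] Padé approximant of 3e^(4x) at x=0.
(6*x + 3)/(1 - 2*x)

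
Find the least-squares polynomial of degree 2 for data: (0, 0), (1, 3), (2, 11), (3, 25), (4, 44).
1/35 + (1/7)x + (19/7)x²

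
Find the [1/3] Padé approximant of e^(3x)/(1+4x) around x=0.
(13*x/12 + 1)/(43*x**3/8 - 77*x**2/12 + 25*x/12 + 1)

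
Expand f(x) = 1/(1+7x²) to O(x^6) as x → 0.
1 - 7*x**2 + 49*x**4 + O(x**6)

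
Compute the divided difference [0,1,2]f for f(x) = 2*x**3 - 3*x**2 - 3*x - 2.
3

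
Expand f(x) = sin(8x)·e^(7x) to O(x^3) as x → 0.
8*x + 56*x**2 + O(x**3)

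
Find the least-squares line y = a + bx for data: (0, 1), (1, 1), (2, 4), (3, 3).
a = 9/10, b = 9/10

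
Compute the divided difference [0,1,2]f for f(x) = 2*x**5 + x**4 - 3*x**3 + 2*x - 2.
28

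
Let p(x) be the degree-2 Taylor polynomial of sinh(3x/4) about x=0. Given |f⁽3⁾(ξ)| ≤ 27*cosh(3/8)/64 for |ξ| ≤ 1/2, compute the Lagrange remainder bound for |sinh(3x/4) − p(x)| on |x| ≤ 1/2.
9*cosh(3/8)/1024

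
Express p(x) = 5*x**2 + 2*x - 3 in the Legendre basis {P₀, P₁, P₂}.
(-4/3)P₀ + (2)P₁ + (10/3)P₂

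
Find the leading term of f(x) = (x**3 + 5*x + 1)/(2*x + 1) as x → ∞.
x**2/2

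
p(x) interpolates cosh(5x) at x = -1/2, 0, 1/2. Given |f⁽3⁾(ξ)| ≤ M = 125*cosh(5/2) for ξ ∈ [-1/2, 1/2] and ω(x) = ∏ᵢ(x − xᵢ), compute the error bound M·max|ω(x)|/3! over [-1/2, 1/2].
125*sqrt(3)*cosh(5/2)/216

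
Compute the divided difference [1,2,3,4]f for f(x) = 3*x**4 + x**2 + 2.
30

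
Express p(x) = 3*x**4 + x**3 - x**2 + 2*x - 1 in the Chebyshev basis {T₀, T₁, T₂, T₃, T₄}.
(-3/8)T₀ + (11/4)T₁ + T₂ + (1/4)T₃ + (3/8)T₄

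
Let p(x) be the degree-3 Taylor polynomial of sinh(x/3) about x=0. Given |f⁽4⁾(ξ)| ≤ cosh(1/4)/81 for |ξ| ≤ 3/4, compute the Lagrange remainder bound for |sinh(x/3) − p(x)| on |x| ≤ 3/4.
cosh(1/4)/6144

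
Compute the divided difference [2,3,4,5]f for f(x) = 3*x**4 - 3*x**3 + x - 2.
39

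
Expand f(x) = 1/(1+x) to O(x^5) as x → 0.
1 - x + x**2 - x**3 + x**4 + O(x**5)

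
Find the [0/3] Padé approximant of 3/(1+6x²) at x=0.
3/(6*x**2 + 1)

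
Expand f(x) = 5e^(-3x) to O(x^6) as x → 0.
5 - 15*x + 45*x**2/2 - 45*x**3/2 + 135*x**4/8 - 81*x**5/8 + O(x**6)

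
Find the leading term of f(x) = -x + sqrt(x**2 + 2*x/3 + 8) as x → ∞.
1/3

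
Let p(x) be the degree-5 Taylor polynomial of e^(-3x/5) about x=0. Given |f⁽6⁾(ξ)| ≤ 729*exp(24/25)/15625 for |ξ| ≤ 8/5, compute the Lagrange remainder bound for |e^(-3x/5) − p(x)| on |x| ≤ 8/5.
1327104*exp(24/25)/1220703125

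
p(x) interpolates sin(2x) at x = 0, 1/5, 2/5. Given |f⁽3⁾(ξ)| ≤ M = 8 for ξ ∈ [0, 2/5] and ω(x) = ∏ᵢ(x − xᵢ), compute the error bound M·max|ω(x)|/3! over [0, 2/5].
8*sqrt(3)/3375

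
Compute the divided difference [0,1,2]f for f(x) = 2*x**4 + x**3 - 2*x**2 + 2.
15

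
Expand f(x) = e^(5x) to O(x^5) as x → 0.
1 + 5*x + 25*x**2/2 + 125*x**3/6 + 625*x**4/24 + O(x**5)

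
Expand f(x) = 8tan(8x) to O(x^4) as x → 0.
64*x + 4096*x**3/3 + O(x**4)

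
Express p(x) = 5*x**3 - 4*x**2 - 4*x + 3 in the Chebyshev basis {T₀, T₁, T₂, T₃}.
T₀ + (-1/4)T₁ + (-2)T₂ + (5/4)T₃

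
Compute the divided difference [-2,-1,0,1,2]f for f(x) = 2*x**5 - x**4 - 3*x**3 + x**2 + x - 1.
-1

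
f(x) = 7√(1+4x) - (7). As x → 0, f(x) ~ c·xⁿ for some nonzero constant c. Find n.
1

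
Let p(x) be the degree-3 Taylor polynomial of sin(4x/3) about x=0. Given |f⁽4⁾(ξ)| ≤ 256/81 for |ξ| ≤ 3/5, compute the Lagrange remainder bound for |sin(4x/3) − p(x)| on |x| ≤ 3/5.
32/1875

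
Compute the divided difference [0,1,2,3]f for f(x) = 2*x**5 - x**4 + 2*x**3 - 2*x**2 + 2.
46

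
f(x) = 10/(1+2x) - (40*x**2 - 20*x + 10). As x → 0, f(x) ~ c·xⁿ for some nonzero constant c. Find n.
3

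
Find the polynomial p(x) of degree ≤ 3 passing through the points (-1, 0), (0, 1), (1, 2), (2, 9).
x**3 + 1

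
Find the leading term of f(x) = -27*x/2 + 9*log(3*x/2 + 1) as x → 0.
-81*x**2/8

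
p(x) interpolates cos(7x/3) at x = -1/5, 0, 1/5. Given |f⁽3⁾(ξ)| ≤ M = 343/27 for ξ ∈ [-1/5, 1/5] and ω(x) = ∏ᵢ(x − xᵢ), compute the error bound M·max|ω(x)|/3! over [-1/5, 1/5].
343*sqrt(3)/91125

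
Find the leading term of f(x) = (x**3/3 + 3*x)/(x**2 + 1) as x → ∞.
x/3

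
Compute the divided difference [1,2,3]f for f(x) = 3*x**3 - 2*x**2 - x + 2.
16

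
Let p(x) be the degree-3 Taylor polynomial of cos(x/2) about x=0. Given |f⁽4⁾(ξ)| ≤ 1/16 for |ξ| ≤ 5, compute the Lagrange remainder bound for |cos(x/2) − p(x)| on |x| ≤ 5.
625/384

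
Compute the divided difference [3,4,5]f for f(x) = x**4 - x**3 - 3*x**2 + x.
82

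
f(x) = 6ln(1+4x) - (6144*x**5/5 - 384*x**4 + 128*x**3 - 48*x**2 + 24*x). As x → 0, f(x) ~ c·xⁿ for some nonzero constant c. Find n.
6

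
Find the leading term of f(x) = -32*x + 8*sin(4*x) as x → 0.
-256*x**3/3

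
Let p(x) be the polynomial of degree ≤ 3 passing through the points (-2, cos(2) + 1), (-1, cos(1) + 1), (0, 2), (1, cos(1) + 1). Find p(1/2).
cos(2)/16 + 31/16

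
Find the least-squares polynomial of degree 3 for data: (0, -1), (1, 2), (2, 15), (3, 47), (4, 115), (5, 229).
-23/21 + (449/126)x + (-185/84)x² + (77/36)x³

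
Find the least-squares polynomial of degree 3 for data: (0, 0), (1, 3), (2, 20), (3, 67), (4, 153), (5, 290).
23/126 + (-1469/756)x + (547/252)x² + (53/27)x³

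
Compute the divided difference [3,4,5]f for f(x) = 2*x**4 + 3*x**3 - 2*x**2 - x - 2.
228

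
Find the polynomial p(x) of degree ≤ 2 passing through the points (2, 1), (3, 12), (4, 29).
3*x**2 - 4*x - 3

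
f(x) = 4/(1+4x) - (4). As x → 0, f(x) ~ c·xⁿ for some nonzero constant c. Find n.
1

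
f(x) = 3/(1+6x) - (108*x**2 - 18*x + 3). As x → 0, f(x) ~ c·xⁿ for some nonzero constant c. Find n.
3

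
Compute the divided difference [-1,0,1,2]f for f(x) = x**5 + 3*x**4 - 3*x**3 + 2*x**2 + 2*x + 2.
8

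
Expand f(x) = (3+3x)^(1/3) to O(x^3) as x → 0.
3**(1/3) + 3**(1/3)*x/3 - 3**(1/3)*x**2/9 + O(x**3)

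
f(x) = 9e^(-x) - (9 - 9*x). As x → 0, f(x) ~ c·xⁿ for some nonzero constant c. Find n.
2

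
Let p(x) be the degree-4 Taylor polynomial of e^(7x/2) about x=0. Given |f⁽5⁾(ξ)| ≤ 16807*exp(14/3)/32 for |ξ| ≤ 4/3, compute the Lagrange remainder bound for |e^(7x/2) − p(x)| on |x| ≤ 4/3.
67228*exp(14/3)/3645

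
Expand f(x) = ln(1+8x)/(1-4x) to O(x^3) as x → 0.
8*x + O(x**3)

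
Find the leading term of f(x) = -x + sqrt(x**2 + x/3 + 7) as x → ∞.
1/6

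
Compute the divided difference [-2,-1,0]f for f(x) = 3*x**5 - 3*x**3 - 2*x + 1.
-36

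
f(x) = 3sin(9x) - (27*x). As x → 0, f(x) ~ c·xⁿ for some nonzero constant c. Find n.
3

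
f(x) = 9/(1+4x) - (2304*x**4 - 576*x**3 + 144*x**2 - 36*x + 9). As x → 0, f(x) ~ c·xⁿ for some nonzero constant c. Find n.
5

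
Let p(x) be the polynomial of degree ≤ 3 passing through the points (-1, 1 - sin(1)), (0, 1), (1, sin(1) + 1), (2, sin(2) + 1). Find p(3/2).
5*sin(2)/16 + 7*sin(1)/8 + 1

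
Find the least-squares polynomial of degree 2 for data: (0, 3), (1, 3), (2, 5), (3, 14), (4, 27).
116/35 + (-247/70)x + (33/14)x²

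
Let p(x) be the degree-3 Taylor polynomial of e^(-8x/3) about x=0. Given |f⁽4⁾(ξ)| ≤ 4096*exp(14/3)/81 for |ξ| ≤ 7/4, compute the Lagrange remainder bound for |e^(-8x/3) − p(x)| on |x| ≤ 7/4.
4802*exp(14/3)/243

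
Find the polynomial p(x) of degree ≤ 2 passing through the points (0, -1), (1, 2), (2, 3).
-x**2 + 4*x - 1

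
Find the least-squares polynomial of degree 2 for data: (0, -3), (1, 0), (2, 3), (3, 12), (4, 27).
-81/35 + (-48/35)x + (15/7)x²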